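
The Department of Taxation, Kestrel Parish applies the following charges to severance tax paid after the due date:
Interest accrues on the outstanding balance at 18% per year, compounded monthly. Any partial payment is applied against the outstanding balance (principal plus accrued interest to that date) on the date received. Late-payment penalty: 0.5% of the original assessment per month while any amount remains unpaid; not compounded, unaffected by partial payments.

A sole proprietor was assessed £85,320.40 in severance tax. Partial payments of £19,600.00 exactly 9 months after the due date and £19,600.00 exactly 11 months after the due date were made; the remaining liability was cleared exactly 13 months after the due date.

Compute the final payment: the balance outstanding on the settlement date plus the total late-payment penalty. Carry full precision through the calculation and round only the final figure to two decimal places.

£68,091.47

Monthly rate = 18% ÷ 12 = 1.5%
Balance at month 9: £85,320.4000 × (1 + 0.015)^9 = £97,554.4901…
After £19,600.00 payment: £97,554.4901… − £19,600.00 = £77,954.4901…
Balance at month 11: £77,954.4901… × (1 + 0.015)^2 = £80,310.6645…
After £19,600.00 payment: £80,310.6645… − £19,600.00 = £60,710.6645…
Balance at month 13: £60,710.6645… × (1 + 0.015)^2 = £62,545.6444…
Penalty: 13 × 0.5% × £85,320.40 = £5,545.83…
Final settlement = outstanding balance + penalty = £62,545.6444… + £5,545.83… = £68,091.47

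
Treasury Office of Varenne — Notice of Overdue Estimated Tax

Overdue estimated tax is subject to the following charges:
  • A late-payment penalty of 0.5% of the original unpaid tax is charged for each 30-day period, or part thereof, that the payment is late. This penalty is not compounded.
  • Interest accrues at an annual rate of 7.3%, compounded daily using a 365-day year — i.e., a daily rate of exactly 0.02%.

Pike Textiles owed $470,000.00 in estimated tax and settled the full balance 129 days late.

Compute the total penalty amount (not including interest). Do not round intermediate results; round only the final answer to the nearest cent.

Penalty periods: ⌈129/30⌉ = 5; penalty = 5 × 0.5% × $470,000.00 = $11,750.00

$11,750.00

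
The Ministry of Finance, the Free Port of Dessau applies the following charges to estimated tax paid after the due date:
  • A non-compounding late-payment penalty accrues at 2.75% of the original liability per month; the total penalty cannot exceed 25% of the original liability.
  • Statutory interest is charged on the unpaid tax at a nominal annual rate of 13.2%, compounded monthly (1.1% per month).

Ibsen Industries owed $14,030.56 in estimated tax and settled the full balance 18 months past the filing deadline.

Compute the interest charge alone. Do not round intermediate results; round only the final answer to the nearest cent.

Interest: $14,030.56 × ((1 + 0.011)^18 − 1) = $14,030.56 × 0.2176453… = $3,053.6856…

$3,053.69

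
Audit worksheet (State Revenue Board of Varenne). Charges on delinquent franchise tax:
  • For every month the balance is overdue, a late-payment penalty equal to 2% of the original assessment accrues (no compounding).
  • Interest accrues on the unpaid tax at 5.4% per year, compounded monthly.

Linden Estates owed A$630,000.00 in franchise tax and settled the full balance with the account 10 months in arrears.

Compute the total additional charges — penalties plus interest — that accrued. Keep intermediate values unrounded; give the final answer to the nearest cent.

Late-payment penalty: 10 × 2% × A$630,000.00 = A$126,000.00
Interest (5.4%/yr ÷ 12 = 0.45%/month): A$630,000.00 × ((1 + 0.0045)^10 − 1) = A$28,931.0311…
Penalties + interest = A$126,000.0000 + A$28,931.0311… = A$154,931.03

A$154,931.03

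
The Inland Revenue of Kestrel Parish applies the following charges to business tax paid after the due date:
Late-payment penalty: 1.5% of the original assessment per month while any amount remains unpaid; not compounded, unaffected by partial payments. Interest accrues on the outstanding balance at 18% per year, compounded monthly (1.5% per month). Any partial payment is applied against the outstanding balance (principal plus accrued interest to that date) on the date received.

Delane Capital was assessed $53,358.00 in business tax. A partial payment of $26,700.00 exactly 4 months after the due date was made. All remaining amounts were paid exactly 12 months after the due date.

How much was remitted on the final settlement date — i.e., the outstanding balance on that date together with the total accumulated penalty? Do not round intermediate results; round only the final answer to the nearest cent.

$43,322.88

Balance at month 4: $53,358.0000 × (1 + 0.015)^4 = $56,632.2363…
After $26,700.00 payment: $56,632.2363… − $26,700.00 = $29,932.2363…
Balance at month 12: $29,932.2363… × (1 + 0.015)^8 = $33,718.4423…
Penalty: 12 × 1.5% × $53,358.00 = $9,604.44
Final settlement = outstanding balance + penalty = $33,718.4423… + $9,604.44 = $43,322.88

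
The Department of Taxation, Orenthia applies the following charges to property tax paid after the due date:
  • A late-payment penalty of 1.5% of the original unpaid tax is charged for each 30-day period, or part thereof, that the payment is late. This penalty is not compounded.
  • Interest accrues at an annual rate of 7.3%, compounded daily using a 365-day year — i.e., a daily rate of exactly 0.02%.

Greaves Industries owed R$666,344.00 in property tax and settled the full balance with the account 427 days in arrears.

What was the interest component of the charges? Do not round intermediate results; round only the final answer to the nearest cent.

R$59,400.13

Interest: R$666,344.00 × ((1 + 0.0002)^427 − 1) = R$666,344.00 × 0.08914334… = R$59,400.1301…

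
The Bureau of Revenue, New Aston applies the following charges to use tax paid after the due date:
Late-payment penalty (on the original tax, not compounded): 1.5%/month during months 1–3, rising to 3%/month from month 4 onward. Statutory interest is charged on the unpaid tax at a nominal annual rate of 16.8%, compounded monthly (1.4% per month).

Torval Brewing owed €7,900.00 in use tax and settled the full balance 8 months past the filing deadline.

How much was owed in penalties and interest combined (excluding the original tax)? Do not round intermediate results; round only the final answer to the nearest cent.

€2,469.89

Penalty, months 1–3: 3 × 1.5% × €7,900.00 = €355.50
Penalty, months 4–8: 5 × 3% × €7,900.00 = €1,185.00
Interest: €7,900.00 × ((1 + 0.014)^8 − 1) = €7,900.00 × 0.1176444… = €929.3906…
Penalties + interest = €1,540.5000 + €929.3906… = €2,469.89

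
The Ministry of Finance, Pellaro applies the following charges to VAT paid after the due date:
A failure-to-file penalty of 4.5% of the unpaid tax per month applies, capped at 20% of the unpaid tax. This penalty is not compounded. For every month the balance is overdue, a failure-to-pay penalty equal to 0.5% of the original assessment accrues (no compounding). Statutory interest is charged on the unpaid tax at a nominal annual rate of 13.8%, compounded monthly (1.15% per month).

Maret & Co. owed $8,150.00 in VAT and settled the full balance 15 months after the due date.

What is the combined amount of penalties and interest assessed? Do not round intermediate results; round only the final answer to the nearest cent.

Failure-to-file: 15 × 4.5% × $8,150.00 = $5,501.25, capped at 20% × $8,150.00 = $1,630.00
Failure-to-pay penalty = 0.5% × $8,150.00 × 15 mo = $611.25
Interest: $8,150.00 × ((1 + 0.0115)^15 − 1) = $8,150.00 × 0.1871027… = $1,524.8873…
Penalties + interest = $2,241.2500 + $1,524.8873… = $3,766.14

$3,766.14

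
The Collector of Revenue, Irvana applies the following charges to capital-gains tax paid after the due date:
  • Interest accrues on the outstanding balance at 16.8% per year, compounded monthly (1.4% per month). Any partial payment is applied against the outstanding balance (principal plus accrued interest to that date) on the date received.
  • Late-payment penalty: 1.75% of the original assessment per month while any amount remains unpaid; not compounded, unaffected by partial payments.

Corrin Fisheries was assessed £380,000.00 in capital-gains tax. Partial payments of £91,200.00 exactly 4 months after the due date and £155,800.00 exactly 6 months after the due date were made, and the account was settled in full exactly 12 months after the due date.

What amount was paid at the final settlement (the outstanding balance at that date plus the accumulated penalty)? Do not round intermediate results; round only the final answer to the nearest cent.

Balance at month 4: £380,000.0000 × (1 + 0.014)^4 = £401,731.0655…
After £91,200.00 payment: £401,731.0655… − £91,200.00 = £310,531.0655…
Balance at month 6: £310,531.0655… × (1 + 0.014)^2 = £319,286.7994…
After £155,800.00 payment: £319,286.7994… − £155,800.00 = £163,486.7994…
Balance at month 12: £163,486.7994… × (1 + 0.014)^6 = £177,709.4086…
Penalty: 12 × 1.75% × £380,000.00 = £79,800.00
Final settlement = outstanding balance + penalty = £177,709.4086… + £79,800.00 = £257,509.41

£257,509.41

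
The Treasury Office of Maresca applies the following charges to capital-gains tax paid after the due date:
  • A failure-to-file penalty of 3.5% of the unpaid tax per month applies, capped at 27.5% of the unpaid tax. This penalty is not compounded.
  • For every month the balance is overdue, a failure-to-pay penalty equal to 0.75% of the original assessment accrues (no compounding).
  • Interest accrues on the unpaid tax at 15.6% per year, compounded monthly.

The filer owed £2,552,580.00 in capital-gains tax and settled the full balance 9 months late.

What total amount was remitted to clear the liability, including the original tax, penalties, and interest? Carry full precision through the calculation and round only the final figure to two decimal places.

Failure-to-file: 9 × 3.5% × £2,552,580.00 = £804,062.70, capped at 27.5% × £2,552,580.00 = £701,959.50
Failure-to-pay penalty = 0.75% × £2,552,580.00 × 9 mo = £172,299.15
Interest (15.6%/yr ÷ 12 = 1.3%/month): £2,552,580.00 × ((1 + 0.013)^9 − 1) = £314,662.1366…
Total = £2,552,580.00 + £874,258.6500 + £314,662.1366… = £3,741,500.79

£3,741,500.79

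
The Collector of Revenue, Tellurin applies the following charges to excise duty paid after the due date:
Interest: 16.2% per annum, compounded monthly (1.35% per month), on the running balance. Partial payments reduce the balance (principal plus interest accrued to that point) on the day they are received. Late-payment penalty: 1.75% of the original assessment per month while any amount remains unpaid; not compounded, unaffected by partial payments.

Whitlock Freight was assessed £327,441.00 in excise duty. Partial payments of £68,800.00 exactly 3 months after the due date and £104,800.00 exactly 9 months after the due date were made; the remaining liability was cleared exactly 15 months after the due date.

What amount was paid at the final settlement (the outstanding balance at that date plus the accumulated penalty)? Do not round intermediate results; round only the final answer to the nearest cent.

Balance at month 3: £327,441.0000 × (1 + 0.0135)^3 = £340,882.1945…
After £68,800.00 payment: £340,882.1945… − £68,800.00 = £272,082.1945…
Balance at month 9: £272,082.1945… × (1 + 0.0135)^6 = £294,878.1817…
After £104,800.00 payment: £294,878.1817… − £104,800.00 = £190,078.1817…
Balance at month 15: £190,078.1817… × (1 + 0.0135)^6 = £206,003.5892…
Penalty: 15 × 1.75% × £327,441.00 = £85,953.26…
Final settlement = outstanding balance + penalty = £206,003.5892… + £85,953.26… = £291,956.85

£291,956.85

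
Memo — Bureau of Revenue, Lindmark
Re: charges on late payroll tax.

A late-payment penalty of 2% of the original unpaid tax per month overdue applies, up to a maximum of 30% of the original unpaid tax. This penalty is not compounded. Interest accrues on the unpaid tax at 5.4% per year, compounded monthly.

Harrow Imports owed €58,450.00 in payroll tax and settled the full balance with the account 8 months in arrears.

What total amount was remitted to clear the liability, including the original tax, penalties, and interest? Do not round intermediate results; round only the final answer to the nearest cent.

Penalty: 8 × 2% × €58,450.00 = €9,352.00 (below the 30% cap of €17,535.00)
Interest (5.4%/yr ÷ 12 = 0.45%/month): €58,450.00 × ((1 + 0.0045)^8 − 1) = €2,137.6411…
Total = €58,450.00 + €9,352.0000 + €2,137.6411… = €69,939.64

€69,939.64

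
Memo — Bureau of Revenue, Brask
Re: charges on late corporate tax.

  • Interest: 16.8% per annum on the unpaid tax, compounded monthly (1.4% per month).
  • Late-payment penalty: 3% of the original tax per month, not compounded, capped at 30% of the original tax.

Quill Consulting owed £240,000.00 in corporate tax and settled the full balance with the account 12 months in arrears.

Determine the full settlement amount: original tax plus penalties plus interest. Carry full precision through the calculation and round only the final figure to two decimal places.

£355,574.19

Penalty (uncapped): 12 × 3% × £240,000.00 = £86,400.00; cap = 30% × £240,000.00 = £72,000.00 → penalty = £72,000.00
Interest: £240,000.00 × ((1 + 0.014)^12 − 1) = £240,000.00 × 0.1815591… = £43,574.1909…
Total = £240,000.00 + £72,000.0000 + £43,574.1909… = £355,574.19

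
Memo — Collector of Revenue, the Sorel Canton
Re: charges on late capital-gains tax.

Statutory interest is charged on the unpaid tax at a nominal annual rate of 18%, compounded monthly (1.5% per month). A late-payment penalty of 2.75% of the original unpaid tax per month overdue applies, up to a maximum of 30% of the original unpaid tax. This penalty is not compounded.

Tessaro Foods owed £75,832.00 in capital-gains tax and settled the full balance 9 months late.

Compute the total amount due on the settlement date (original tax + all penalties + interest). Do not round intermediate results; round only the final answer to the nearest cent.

£105,473.97

Penalty: 9 × 2.75% × £75,832.00 = £18,768.42 (below the 30% cap of £22,749.60)
Interest: £75,832.00 × ((1 + 0.015)^9 − 1) = £75,832.00 × 0.1433900… = £10,873.5486…
Total = £75,832.00 + £18,768.4200 + £10,873.5486… = £105,473.97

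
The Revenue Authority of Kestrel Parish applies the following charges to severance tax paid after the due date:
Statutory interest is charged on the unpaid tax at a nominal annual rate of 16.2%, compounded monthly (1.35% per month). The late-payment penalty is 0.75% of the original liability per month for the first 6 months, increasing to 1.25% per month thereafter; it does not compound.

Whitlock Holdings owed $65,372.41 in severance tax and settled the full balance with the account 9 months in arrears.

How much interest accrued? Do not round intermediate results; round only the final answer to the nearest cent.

$8,385.44

Interest: $65,372.41 × ((1 + 0.0135)^9 − 1) = $65,372.41 × 0.1282719… = $8,385.4441…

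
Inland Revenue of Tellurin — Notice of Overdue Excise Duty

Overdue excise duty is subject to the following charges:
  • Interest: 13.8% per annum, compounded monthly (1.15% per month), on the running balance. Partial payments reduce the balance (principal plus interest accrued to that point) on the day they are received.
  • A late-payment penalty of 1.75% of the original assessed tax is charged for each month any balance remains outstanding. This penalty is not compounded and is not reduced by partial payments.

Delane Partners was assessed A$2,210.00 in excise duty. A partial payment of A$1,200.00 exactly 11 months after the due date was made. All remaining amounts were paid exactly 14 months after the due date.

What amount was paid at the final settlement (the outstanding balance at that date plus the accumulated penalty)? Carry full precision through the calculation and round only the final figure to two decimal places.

Balance at month 11: A$2,210.0000 × (1 + 0.0115)^11 = A$2,506.2075…
After A$1,200.00 payment: A$2,506.2075… − A$1,200.00 = A$1,306.2075…
Balance at month 14: A$1,306.2075… × (1 + 0.0115)^3 = A$1,351.7919…
Penalty: 14 × 1.75% × A$2,210.00 = A$541.45
Final settlement = outstanding balance + penalty = A$1,351.7919… + A$541.45 = A$1,893.24

A$1,893.24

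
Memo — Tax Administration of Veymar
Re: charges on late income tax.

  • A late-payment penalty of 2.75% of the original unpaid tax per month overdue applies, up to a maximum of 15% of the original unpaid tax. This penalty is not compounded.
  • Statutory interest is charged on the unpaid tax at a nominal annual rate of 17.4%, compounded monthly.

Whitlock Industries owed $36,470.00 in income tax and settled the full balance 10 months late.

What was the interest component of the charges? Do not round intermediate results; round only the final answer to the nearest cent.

Interest (17.4%/yr ÷ 12 = 1.45%/month): $36,470.00 × ((1 + 0.0145)^10 − 1) = $5,646.8883…

$5,646.89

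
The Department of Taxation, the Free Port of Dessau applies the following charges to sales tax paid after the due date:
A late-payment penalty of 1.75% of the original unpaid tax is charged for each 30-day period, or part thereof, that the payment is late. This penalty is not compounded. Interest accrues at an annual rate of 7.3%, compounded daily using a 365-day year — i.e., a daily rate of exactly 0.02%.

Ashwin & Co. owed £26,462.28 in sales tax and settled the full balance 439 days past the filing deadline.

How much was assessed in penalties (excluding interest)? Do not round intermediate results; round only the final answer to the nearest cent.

£6,946.35

Penalty periods: ⌈439/30⌉ = 15; penalty = 15 × 1.75% × £26,462.28 = £6,946.35…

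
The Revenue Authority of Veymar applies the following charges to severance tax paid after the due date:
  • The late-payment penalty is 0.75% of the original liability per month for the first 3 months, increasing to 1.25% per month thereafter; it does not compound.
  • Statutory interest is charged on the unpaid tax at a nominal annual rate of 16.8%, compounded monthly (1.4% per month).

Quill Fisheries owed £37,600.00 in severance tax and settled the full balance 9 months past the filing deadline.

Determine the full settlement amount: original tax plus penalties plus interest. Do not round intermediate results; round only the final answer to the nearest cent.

£46,277.76

Penalty, months 1–3: 3 × 0.75% × £37,600.00 = £846.00
Penalty, months 4–9: 6 × 1.25% × £37,600.00 = £2,820.00
Interest: £37,600.00 × ((1 + 0.014)^9 − 1) = £37,600.00 × 0.1332914… = £5,011.7568…
Total = £37,600.00 + £3,666.0000 + £5,011.7568… = £46,277.76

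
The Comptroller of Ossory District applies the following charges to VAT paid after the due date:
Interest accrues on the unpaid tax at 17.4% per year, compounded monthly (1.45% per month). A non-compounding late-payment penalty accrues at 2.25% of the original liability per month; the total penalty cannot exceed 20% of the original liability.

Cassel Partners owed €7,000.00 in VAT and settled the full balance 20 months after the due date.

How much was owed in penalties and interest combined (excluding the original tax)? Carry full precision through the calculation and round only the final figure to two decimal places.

€3,735.53

Penalty (uncapped): 20 × 2.25% × €7,000.00 = €3,150.00; cap = 20% × €7,000.00 = €1,400.00 → penalty = €1,400.00
Interest: €7,000.00 × ((1 + 0.0145)^20 − 1) = €7,000.00 × 0.3336474… = €2,335.5319…
Penalties + interest = €1,400.0000 + €2,335.5319… = €3,735.53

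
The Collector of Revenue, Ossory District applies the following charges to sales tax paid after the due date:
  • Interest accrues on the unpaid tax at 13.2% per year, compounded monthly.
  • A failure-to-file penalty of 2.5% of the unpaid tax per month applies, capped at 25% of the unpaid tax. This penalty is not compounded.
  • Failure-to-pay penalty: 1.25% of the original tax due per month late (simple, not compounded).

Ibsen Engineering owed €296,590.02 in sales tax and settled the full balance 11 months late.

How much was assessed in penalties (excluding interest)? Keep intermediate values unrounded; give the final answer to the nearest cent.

€114,928.63

Failure-to-file: 11 × 2.5% × €296,590.02 = €81,562.26…, capped at 25% × €296,590.02 = €74,147.51…
Failure-to-pay penalty = 1.25% × €296,590.02 × 11 mo = €40,781.13…
Total penalty = €74,147.51… + €40,781.13… = €114,928.63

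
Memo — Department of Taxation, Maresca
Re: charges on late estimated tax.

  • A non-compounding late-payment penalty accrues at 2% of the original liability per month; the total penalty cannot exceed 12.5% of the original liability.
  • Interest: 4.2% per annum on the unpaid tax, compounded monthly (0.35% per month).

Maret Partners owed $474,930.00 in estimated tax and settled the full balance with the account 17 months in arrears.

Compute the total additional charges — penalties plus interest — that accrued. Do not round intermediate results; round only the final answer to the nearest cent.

Penalty (uncapped): 17 × 2% × $474,930.00 = $161,476.20; cap = 12.5% × $474,930.00 = $59,366.25 → penalty = $59,366.25
Interest: $474,930.00 × ((1 + 0.0035)^17 − 1) = $474,930.00 × 0.0611955… = $29,063.5861…
Penalties + interest = $59,366.2500 + $29,063.5861… = $88,429.84

$88,429.84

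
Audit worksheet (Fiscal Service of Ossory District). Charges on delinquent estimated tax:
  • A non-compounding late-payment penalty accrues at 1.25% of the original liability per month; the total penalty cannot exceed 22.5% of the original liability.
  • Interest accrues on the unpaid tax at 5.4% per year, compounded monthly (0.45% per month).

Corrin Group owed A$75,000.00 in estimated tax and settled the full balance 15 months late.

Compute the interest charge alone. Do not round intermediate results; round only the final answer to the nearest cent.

A$5,225.12

Interest: A$75,000.00 × ((1 + 0.0045)^15 − 1) = A$75,000.00 × 0.0696683… = A$5,225.1208…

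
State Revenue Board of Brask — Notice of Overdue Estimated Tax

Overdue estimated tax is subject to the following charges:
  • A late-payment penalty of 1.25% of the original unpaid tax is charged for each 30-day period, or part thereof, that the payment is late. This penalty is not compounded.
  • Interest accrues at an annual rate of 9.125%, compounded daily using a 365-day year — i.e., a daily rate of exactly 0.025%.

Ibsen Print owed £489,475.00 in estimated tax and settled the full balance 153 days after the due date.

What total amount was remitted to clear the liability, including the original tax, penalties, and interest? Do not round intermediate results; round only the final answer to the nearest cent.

£545,268.29

Penalty periods: ⌈153/30⌉ = 6; penalty = 6 × 1.25% × £489,475.00 = £36,710.63…
Interest: £489,475.00 × ((1 + 0.00025)^153 − 1) = £489,475.00 × 0.03898598… = £19,082.6632…
Total = £489,475.00 + £36,710.6250 + £19,082.6632… = £545,268.29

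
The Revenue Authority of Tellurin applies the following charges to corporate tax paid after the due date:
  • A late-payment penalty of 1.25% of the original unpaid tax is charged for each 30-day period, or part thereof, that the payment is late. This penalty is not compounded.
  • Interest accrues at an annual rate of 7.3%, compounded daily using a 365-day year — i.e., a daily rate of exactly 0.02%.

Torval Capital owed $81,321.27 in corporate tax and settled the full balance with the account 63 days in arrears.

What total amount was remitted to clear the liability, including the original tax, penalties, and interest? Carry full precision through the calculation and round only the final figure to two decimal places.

Penalty periods: ⌈63/30⌉ = 3; penalty = 3 × 1.25% × $81,321.27 = $3,049.55…
Interest: $81,321.27 × ((1 + 0.0002)^63 − 1) = $81,321.27 × 0.01267844… = $1,031.0267…
Total = $81,321.27 + $3,049.5476… + $1,031.0267… = $85,401.84

$85,401.84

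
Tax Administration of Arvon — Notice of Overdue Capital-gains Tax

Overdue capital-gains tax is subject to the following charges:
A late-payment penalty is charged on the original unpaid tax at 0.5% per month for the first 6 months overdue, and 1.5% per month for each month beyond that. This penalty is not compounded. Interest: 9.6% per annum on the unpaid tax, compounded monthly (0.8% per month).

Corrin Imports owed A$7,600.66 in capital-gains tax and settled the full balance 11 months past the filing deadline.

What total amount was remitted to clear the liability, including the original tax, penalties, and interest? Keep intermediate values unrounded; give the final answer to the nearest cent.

Penalty, months 1–6: 6 × 0.5% × A$7,600.66 = A$228.02…
Penalty, months 7–11: 5 × 1.5% × A$7,600.66 = A$570.05…
Interest: A$7,600.66 × ((1 + 0.008)^11 − 1) = A$7,600.66 × 0.0916058… = A$696.2649…
Total = A$7,600.66 + A$798.0693 + A$696.2649… = A$9,094.99

A$9,094.99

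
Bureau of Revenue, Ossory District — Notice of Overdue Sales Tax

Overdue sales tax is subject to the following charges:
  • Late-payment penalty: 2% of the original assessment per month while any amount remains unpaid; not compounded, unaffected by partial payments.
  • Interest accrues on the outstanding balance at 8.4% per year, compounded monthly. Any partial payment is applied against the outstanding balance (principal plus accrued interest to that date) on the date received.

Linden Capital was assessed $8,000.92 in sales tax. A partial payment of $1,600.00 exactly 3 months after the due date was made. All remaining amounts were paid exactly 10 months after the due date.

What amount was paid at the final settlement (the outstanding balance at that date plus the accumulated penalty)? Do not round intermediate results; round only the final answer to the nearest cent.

$8,499.08

Monthly rate = 8.4% ÷ 12 = 0.7%
Balance at month 3: $8,000.9200 × (1 + 0.007)^3 = $8,170.1182…
After $1,600.00 payment: $8,170.1182… − $1,600.00 = $6,570.1182…
Balance at month 10: $6,570.1182… × (1 + 0.007)^7 = $6,898.8941…
Penalty: 10 × 2% × $8,000.92 = $1,600.18…
Final settlement = outstanding balance + penalty = $6,898.8941… + $1,600.18… = $8,499.08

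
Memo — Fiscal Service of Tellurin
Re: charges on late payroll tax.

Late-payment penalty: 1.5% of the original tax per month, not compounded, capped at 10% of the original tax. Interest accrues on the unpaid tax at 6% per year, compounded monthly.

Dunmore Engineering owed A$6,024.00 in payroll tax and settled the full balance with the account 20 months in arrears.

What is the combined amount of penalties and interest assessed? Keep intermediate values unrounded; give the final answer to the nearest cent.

Penalty (uncapped): 20 × 1.5% × A$6,024.00 = A$1,807.20; cap = 10% × A$6,024.00 = A$602.40 → penalty = A$602.40
Interest (6%/yr ÷ 12 = 0.5%/month): A$6,024.00 × ((1 + 0.005)^20 − 1) = A$631.8910…
Penalties + interest = A$602.4000 + A$631.8910… = A$1,234.29

A$1,234.29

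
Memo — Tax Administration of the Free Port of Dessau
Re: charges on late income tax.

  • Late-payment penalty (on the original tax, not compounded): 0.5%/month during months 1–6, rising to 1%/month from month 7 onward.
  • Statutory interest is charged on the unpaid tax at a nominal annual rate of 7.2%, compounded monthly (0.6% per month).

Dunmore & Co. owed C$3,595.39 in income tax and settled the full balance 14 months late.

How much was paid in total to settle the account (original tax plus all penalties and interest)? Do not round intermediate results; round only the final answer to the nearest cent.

C$4,304.96

Penalty, months 1–6: 6 × 0.5% × C$3,595.39 = C$107.86…
Penalty, months 7–14: 8 × 1% × C$3,595.39 = C$287.63…
Interest: C$3,595.39 × ((1 + 0.006)^14 − 1) = C$3,595.39 × 0.0873559… = C$314.0787…
Total = C$3,595.39 + C$395.4929 + C$314.0787… = C$4,304.96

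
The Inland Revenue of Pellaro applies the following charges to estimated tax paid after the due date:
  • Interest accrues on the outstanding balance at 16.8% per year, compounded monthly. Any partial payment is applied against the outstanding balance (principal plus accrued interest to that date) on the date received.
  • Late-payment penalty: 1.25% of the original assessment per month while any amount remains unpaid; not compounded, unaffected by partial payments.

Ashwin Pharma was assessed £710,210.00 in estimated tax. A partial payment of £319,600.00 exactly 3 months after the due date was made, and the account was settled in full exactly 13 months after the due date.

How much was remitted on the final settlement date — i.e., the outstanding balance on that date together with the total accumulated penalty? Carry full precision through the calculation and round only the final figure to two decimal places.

£599,041.67

Monthly rate = 16.8% ÷ 12 = 1.4%
Balance at month 3: £710,210.0000 × (1 + 0.014)^3 = £740,458.3723…
After £319,600.00 payment: £740,458.3723… − £319,600.00 = £420,858.3723…
Balance at month 13: £420,858.3723… × (1 + 0.014)^10 = £483,632.5484…
Penalty: 13 × 1.25% × £710,210.00 = £115,409.13…
Final settlement = outstanding balance + penalty = £483,632.5484… + £115,409.13… = £599,041.67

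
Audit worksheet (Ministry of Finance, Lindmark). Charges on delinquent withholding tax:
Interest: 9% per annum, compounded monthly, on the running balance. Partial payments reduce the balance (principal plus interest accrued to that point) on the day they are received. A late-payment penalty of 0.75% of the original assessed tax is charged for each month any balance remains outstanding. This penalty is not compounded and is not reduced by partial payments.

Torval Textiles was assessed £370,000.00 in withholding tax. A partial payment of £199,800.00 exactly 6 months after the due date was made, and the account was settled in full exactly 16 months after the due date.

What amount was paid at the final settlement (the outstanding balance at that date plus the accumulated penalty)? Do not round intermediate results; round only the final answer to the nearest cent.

Monthly rate = 9% ÷ 12 = 0.75%
Balance at month 6: £370,000.0000 × (1 + 0.0075)^6 = £386,965.3270…
After £199,800.00 payment: £386,965.3270… − £199,800.00 = £187,165.3270…
Balance at month 16: £187,165.3270… × (1 + 0.0075)^10 = £201,686.0895…
Penalty: 16 × 0.75% × £370,000.00 = £44,400.00
Final settlement = outstanding balance + penalty = £201,686.0895… + £44,400.00 = £246,086.09

£246,086.09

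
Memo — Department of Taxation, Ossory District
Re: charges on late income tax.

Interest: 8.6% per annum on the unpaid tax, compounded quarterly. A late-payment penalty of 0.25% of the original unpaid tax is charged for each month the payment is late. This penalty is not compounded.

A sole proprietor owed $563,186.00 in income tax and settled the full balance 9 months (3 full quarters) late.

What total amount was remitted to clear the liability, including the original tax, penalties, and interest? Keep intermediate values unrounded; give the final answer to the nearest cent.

Late-payment penalty = 0.25% × $563,186.00 × 9 mo = $12,671.69…
Interest (8.6%/yr ÷ 4 = 2.15%/quarter): $563,186.00 × ((1 + 0.0215)^3 − 1) = $37,112.0923…
Total = $563,186.00 + $12,671.6850 + $37,112.0923… = $612,969.78

$612,969.78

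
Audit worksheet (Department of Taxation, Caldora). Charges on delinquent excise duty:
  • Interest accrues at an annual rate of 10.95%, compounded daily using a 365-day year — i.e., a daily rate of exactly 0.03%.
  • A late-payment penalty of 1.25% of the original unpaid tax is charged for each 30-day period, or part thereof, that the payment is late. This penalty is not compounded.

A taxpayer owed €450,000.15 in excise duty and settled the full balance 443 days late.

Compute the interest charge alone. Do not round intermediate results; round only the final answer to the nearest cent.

€63,950.88

Interest: €450,000.15 × ((1 + 0.0003)^443 − 1) = €450,000.15 × 0.14211302… = €63,950.8782…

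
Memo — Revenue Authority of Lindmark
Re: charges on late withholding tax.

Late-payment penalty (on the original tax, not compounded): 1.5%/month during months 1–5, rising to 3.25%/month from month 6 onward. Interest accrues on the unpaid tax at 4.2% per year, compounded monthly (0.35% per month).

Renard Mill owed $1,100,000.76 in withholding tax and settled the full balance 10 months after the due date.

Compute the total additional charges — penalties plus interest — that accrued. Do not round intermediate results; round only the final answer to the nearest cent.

$300,362.28

Penalty, months 1–5: 5 × 1.5% × $1,100,000.76 = $82,500.06…
Penalty, months 6–10: 5 × 3.25% × $1,100,000.76 = $178,750.12…
Interest: $1,100,000.76 × ((1 + 0.0035)^10 − 1) = $1,100,000.76 × 0.0355564… = $39,112.0963…
Penalties + interest = $261,250.1805 + $39,112.0963… = $300,362.28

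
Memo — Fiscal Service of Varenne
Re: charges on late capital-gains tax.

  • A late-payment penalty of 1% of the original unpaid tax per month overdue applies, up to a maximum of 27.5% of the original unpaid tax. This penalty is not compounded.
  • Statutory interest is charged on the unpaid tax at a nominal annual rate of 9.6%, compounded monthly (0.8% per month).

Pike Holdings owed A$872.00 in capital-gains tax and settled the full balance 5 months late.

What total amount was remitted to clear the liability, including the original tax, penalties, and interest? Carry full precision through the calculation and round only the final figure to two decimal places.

Penalty: 5 × 1% × A$872.00 = A$43.60 (below the 27.5% cap of A$239.80)
Interest: A$872.00 × ((1 + 0.008)^5 − 1) = A$872.00 × 0.0406451… = A$35.4426…
Total = A$872.00 + A$43.6000 + A$35.4426… = A$951.04

A$951.04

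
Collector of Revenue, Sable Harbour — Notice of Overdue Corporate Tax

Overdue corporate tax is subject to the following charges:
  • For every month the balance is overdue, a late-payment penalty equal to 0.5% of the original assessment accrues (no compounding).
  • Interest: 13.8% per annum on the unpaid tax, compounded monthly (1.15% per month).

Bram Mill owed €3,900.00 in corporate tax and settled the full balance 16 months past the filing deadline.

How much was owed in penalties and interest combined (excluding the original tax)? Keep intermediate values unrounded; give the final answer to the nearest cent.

€1,094.94

Late-payment penalty = 0.5% × €3,900.00 × 16 mo = €312.00
Interest: €3,900.00 × ((1 + 0.0115)^16 − 1) = €3,900.00 × 0.2007544… = €782.9422…
Penalties + interest = €312.0000 + €782.9422… = €1,094.94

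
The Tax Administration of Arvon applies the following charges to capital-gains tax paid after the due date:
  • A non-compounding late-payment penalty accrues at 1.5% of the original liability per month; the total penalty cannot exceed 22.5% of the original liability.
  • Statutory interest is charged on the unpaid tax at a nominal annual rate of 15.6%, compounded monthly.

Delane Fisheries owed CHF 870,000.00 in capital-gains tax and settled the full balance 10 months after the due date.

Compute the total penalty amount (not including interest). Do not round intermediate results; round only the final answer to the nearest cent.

CHF 130,500.00

Penalty: 10 × 1.5% × CHF 870,000.00 = CHF 130,500.00 (below the 22.5% cap of CHF 195,750.00)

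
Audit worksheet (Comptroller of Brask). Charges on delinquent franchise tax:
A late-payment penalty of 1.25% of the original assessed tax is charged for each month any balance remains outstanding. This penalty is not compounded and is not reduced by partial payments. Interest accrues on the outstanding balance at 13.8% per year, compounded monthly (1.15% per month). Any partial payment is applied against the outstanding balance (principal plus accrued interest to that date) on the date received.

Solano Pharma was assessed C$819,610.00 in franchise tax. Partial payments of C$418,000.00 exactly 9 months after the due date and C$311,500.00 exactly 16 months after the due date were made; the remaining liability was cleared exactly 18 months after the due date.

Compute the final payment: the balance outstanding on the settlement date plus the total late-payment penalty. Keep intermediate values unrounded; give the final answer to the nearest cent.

Balance at month 9: C$819,610.0000 × (1 + 0.0115)^9 = C$908,448.3334…
After C$418,000.00 payment: C$908,448.3334… − C$418,000.00 = C$490,448.3334…
Balance at month 16: C$490,448.3334… × (1 + 0.0115)^7 = C$531,317.9311…
After C$311,500.00 payment: C$531,317.9311… − C$311,500.00 = C$219,817.9311…
Balance at month 18: C$219,817.9311… × (1 + 0.0115)^2 = C$224,902.8144…
Penalty: 18 × 1.25% × C$819,610.00 = C$184,412.25
Final settlement = outstanding balance + penalty = C$224,902.8144… + C$184,412.25 = C$409,315.06

C$409,315.06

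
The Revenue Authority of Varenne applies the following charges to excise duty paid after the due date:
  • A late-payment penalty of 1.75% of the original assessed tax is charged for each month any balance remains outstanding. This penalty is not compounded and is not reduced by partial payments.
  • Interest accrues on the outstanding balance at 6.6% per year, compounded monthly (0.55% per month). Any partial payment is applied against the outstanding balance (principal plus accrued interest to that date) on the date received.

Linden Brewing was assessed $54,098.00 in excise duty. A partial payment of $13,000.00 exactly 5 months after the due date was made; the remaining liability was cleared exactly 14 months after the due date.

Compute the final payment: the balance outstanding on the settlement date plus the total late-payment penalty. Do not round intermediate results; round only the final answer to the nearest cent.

$58,011.96

Balance at month 5: $54,098.0000 × (1 + 0.0055)^5 = $55,602.1499…
After $13,000.00 payment: $55,602.1499… − $13,000.00 = $42,602.1499…
Balance at month 14: $42,602.1499… × (1 + 0.0055)^9 = $44,757.9504…
Penalty: 14 × 1.75% × $54,098.00 = $13,254.01
Final settlement = outstanding balance + penalty = $44,757.9504… + $13,254.01 = $58,011.96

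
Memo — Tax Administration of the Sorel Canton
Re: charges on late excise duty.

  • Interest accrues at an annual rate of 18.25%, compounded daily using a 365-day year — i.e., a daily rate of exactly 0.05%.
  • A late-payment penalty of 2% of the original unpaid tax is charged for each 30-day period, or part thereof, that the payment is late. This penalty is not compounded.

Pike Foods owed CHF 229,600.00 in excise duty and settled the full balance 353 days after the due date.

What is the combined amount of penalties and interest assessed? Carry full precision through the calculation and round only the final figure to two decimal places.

CHF 99,412.62

Penalty periods: ⌈353/30⌉ = 12; penalty = 12 × 2% × CHF 229,600.00 = CHF 55,104.00
Interest: CHF 229,600.00 × ((1 + 0.0005)^353 − 1) = CHF 229,600.00 × 0.19298180… = CHF 44,308.6219…
Penalties + interest = CHF 55,104.0000 + CHF 44,308.6219… = CHF 99,412.62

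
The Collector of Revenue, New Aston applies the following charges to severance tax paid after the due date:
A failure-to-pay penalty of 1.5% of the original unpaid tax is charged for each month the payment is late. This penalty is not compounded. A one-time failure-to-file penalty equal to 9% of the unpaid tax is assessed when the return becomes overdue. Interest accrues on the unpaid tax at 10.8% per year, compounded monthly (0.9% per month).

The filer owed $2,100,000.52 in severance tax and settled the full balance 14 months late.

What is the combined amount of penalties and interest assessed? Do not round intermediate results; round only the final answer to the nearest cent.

$910,650.62

Failure-to-file penalty: 9% × $2,100,000.52 = $189,000.05…
Failure-to-pay penalty: 14 × 1.5% × $2,100,000.52 = $441,000.11…
Interest: $2,100,000.52 × ((1 + 0.009)^14 − 1) = $2,100,000.52 × 0.1336430… = $280,650.4606…
Penalties + interest = $630,000.1560 + $280,650.4606… = $910,650.62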